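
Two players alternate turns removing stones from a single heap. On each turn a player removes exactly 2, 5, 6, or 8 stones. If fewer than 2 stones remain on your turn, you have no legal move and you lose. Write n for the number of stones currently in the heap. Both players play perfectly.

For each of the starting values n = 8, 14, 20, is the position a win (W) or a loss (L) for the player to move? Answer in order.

Compute win/loss labels from the base case upward. A position with no move is L. Any other position is W if it can reach an L in one move, else L.
n=0: no move → L
n=1: no move → L
n=2: W (go to 0, an L position)
n=3: W (go to 1, an L position)
n=4: L (sole option 2(W) is W)
n=5: W (go to 0, an L position)
n=6: W (go to 4, an L position)
n=7: W (go to 1, an L position)
n=8: W (go to 0, an L position)
n=9: W (go to 4, an L position)
n=10: W (go to 4, an L position)
n=11: L (options 9(W), 6(W), 5(W), 3(W) are all W)
n=12: W (go to 4, an L position)
n=13: W (go to 11, an L position)
n=14: L (options 12(W), 9(W), 8(W), 6(W) are all W)
n=15: L (options 13(W), 10(W), 9(W), 7(W) are all W)
n=16: W (go to 14, an L position)
n=17: W (go to 15, an L position)
n=18: L (options 16(W), 13(W), 12(W), 10(W) are all W)
n=19: W (go to 14, an L position)
n=20: W (go to 18, an L position)

8: W, 14: L, 20: W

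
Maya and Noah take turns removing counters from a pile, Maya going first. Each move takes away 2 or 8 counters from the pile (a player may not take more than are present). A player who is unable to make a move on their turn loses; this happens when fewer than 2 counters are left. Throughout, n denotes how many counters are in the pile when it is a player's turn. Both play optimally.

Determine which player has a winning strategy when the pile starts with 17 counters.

Maya wins.

Build the W/L table. Terminal = L. A non-terminal position is W if it has a move to some L; otherwise it is L.
n=0: no move → L
n=1: no move → L
n=2: →0(L), so W
n=3: →1(L), so W
n=4: →2(W) only, which is W, so L
n=5: →3(W) only, which is W, so L
n=6: →4(L), so W
n=7: →5(L), so W
n=8: →0(L), so W
n=9: →1(L), so W
n=10: →8(W), 2(W) — all W, so L
n=11: →9(W), 3(W) — all W, so L
n=12: →10(L), so W
n=13: →11(L), so W
n=14: →12(W), 6(W) — all W, so L
n=15: →13(W), 7(W) — all W, so L
n=16: →14(L), so W
n=17: →15(L), so W
The starting position 17 is W: Maya should remove 2, leaving 15, handing over an L position.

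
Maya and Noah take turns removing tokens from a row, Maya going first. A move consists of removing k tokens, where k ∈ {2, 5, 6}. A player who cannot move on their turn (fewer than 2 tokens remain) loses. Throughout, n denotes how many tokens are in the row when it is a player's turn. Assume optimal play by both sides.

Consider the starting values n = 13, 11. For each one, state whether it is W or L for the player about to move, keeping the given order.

13: W, 11: L

Positions with no move are L. A position that does have a move is losing for the player to move precisely when every available move leads to a winning position for the opponent. Fill in the labels:
n=0: no move → L
n=1: no move → L
n=2: reaches L-position 0 → W
n=3: reaches L-position 1 → W
n=4: only reaches 2(W), which is W → L
n=5: reaches L-position 0 → W
n=6: reaches L-position 4 → W
n=7: reaches L-position 1 → W
n=8: only reaches 6(W), 3(W), 2(W), all W → L
n=9: reaches L-position 4 → W
n=10: reaches L-position 8 → W
n=11: only reaches 9(W), 6(W), 5(W), all W → L
n=12: only reaches 10(W), 7(W), 6(W), all W → L
n=13: reaches L-position 11 → W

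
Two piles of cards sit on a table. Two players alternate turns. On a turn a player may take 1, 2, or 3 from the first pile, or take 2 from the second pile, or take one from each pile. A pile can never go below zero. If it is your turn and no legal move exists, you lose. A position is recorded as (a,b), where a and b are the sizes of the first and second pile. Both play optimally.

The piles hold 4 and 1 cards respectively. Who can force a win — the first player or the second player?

Work bottom-up. With no move the player to move loses. Otherwise the position is W if at least one move leads to an L position for the opponent, and L if every move leads to a W.
No move ever increases a pile, so every position that can arise here has a ≤ 4 and b ≤ 1; it is enough to label the cells with 0 ≤ a ≤ 4 and 0 ≤ b ≤ 1.
Every move lowers a or b (never raises either), so fill the grid row by row in increasing a, and left to right within a row: each cell's successors are then already labelled.
      b=0  b=1
a=0:    L    L
a=1:    W    W
a=2:    W    W
a=3:    W    W
a=4:    L    L
Cells with no legal move (terminal, hence L): (0,0), (0,1).
The remaining L cells, each justified by listing all of its moves:
(4,0): L (options (3,0)(W), (2,0)(W), (1,0)(W) are all W)
(4,1): L (options (3,1)(W), (2,1)(W), (1,1)(W), (3,0)(W) are all W)
Every other cell has at least one move into one of the L cells above, so it is W.
Every move from (4,1) reaches a W position, so the mover loses.

The second player wins.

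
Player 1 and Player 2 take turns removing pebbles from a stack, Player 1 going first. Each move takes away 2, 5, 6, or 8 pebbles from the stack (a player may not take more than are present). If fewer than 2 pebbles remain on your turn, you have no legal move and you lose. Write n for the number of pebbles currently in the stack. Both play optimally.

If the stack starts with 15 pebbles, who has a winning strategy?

Player 2 wins.

Compute win/loss labels from the base case upward. A position with no move is L. Any other position is W if it can reach an L in one move, else L.
n=0: no move → L
n=1: no move → L
n=2: can move to 0, which is L ⇒ W
n=3: can move to 1, which is L ⇒ W
n=4: the only move is to 2(W), a W ⇒ L
n=5: can move to 0, which is L ⇒ W
n=6: can move to 4, which is L ⇒ W
n=7: can move to 1, which is L ⇒ W
n=8: can move to 0, which is L ⇒ W
n=9: can move to 4, which is L ⇒ W
n=10: can move to 4, which is L ⇒ W
n=11: moves to 9(W), 6(W), 5(W), 3(W); every one is W ⇒ L
n=12: can move to 4, which is L ⇒ W
n=13: can move to 11, which is L ⇒ W
n=14: moves to 12(W), 9(W), 8(W), 6(W); every one is W ⇒ L
n=15: moves to 13(W), 10(W), 9(W), 7(W); every one is W ⇒ L
The starting position 15 is L: whatever Player 1 does, the opponent receives a W position.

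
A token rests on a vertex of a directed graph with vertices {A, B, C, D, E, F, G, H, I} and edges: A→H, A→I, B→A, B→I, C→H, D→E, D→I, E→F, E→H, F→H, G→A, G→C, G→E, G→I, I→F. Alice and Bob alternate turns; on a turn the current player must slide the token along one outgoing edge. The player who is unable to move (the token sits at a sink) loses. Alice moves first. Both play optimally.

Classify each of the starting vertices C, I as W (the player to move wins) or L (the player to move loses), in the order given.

Positions with no move are L. A position that does have a move is losing for the player to move precisely when every available move leads to a winning position for the opponent. Fill in the labels:
Every edge goes from a vertex to one that appears earlier in the order H, F, E, C, I, D, A, G, B, so processing vertices in that order labels each vertex after all of its successors.
H: no outgoing edge → L
F: can move to H, which is L ⇒ W
E: can move to H, which is L ⇒ W
C: can move to H, which is L ⇒ W
I: the only move is to F(W), a W ⇒ L
D: can move to I, which is L ⇒ W
A: can move to I, which is L ⇒ W
G: can move to I, which is L ⇒ W
B: can move to I, which is L ⇒ W

C: W, I: L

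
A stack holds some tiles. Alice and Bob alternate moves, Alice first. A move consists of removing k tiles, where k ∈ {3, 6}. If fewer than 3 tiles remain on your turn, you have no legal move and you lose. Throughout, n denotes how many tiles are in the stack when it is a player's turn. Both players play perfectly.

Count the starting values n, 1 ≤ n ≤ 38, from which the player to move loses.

14

Classify positions by backward induction: terminal positions (no move available) are L. From any other position, the mover wins iff some move reaches an L.
n=0: no move → L
n=1: no move → L
n=2: no move → L
n=3: →0(L), so W
n=4: →1(L), so W
n=5: →2(L), so W
n=6: →0(L), so W
n=7: →1(L), so W
n=8: →2(L), so W
n=9: →6(W), 3(W) — all W, so L
n=10: →7(W), 4(W) — all W, so L
n=11: →8(W), 5(W) — all W, so L
n=12: →9(L), so W
n=13: →10(L), so W
n=14: →11(L), so W
n=15: →9(L), so W
n=16: →10(L), so W
n=17: →11(L), so W
n=18: →15(W), 12(W) — all W, so L
n=19: →16(W), 13(W) — all W, so L
n=20: →17(W), 14(W) — all W, so L
n=21: →18(L), so W
n=22: →19(L), so W
n=23: →20(L), so W
n=24: →18(L), so W
n=25: →19(L), so W
n=26: →20(L), so W
n=27: →24(W), 21(W) — all W, so L
n=28: →25(W), 22(W) — all W, so L
n=29: →26(W), 23(W) — all W, so L
n=30: →27(L), so W
n=31: →28(L), so W
n=32: →29(L), so W
n=33: →27(L), so W
n=34: →28(L), so W
n=35: →29(L), so W
n=36: →33(W), 30(W) — all W, so L
n=37: →34(W), 31(W) — all W, so L
n=38: →35(W), 32(W) — all W, so L
L entries with 1 ≤ n ≤ 38 (n=0 is outside the asked range and is not counted): n = 1, 2, 9, 10, 11, 18, 19, 20, 27, 28, 29, 36, 37, 38; that makes 14.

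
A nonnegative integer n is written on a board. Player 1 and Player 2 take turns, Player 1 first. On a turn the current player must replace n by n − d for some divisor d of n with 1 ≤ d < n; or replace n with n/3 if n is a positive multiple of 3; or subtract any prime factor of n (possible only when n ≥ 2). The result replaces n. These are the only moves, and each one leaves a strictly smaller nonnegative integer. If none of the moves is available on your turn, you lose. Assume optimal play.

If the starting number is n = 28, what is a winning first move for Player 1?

Move to 14.

Use the standard recursion: the mover loses at a terminal position; elsewhere, the mover wins exactly when some move hands the opponent an L position.
n=0: no move → L
n=1: no move → L
n=2: reaches L-position 0 → W
n=3: reaches L-position 0 → W
n=4: only reaches 2(W), 3(W), all W → L
n=5: reaches L-position 0 → W
n=6: reaches L-position 4 → W
n=7: reaches L-position 0 → W
n=8: reaches L-position 4 → W
n=9: only reaches 3(W), 6(W), 8(W), all W → L
n=10: reaches L-position 9 → W
n=11: reaches L-position 0 → W
n=12: reaches L-position 4 → W
n=13: reaches L-position 0 → W
n=14: only reaches 7(W), 12(W), 13(W), all W → L
n=15: reaches L-position 14 → W
n=16: reaches L-position 14 → W
n=17: reaches L-position 0 → W
n=18: reaches L-position 9 → W
n=19: reaches L-position 0 → W
n=20: only reaches 10(W), 15(W), 16(W), 18(W), 19(W), all W → L
n=21: reaches L-position 14 → W
n=22: reaches L-position 20 → W
n=23: reaches L-position 0 → W
n=24: reaches L-position 20 → W
n=25: reaches L-position 20 → W
n=26: only reaches 13(W), 24(W), 25(W), all W → L
n=27: reaches L-position 9 → W
n=28: reaches L-position 14 → W
From 28, the L positions reachable in one move are: 14, 26. Any move reaching one of these is winning.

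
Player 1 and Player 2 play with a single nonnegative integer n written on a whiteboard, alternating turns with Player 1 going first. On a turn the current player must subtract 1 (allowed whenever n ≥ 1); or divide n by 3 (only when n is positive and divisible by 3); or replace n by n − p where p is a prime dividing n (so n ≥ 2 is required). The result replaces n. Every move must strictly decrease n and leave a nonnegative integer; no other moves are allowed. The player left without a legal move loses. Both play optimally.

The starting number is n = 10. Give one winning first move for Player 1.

Move to 8.

Use the standard recursion: the mover loses at a terminal position; elsewhere, the mover wins exactly when some move hands the opponent an L position.
n=0: no move → L
n=1: can move to 0, which is L ⇒ W
n=2: can move to 0, which is L ⇒ W
n=3: can move to 0, which is L ⇒ W
n=4: moves to 2(W), 3(W); every one is W ⇒ L
n=5: can move to 0, which is L ⇒ W
n=6: can move to 4, which is L ⇒ W
n=7: can move to 0, which is L ⇒ W
n=8: moves to 6(W), 7(W); every one is W ⇒ L
n=9: can move to 8, which is L ⇒ W
n=10: can move to 8, which is L ⇒ W
From 10, the L positions reachable in one move are: 8.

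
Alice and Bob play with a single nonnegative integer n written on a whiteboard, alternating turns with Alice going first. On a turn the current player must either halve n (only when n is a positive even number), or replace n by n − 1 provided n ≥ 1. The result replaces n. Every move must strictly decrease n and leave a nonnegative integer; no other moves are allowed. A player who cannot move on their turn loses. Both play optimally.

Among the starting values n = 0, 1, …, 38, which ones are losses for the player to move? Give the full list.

0, 2, 5, 7, 9, 11, 13, 15, 17, 19, 21, 23, 25, 27, 29, 31, 33, 35, 37

Positions with no move are L. A position that does have a move is losing for the player to move precisely when every available move leads to a winning position for the opponent. Fill in the labels:
n=0: no move → L
n=1: →0(L), so W
n=2: →1(W) only, which is W, so L
n=3: →2(L), so W
n=4: →2(L), so W
n=5: →4(W) only, which is W, so L
n=6: →5(L), so W
n=7: →6(W) only, which is W, so L
n=8: →7(L), so W
n=9: →8(W) only, which is W, so L
n=10: →5(L), so W
n=11: →10(W) only, which is W, so L
n=12: →11(L), so W
n=13: →12(W) only, which is W, so L
n=14: →7(L), so W
n=15: →14(W) only, which is W, so L
n=16: →15(L), so W
n=17: →16(W) only, which is W, so L
n=18: →9(L), so W
n=19: →18(W) only, which is W, so L
n=20: →19(L), so W
n=21: →20(W) only, which is W, so L
n=22: →11(L), so W
n=23: →22(W) only, which is W, so L
n=24: →23(L), so W
n=25: →24(W) only, which is W, so L
n=26: →13(L), so W
n=27: →26(W) only, which is W, so L
n=28: →27(L), so W
n=29: →28(W) only, which is W, so L
n=30: →15(L), so W
n=31: →30(W) only, which is W, so L
n=32: →31(L), so W
n=33: →32(W) only, which is W, so L
n=34: →17(L), so W
n=35: →34(W) only, which is W, so L
n=36: →35(L), so W
n=37: →36(W) only, which is W, so L
n=38: →19(L), so W
The losing starting values of n are exactly the entries labelled L in this table (19 of them).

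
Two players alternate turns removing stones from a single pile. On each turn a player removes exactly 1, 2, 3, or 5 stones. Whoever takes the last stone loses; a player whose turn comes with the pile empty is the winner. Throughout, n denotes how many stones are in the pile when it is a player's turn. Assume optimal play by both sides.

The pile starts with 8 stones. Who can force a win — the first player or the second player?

Build the W/L table. Terminal = W. A non-terminal position is W if it has a move to some L; otherwise it is L.
n=0: no move; the opponent has just taken the last stone and therefore loses → W
n=1: the only move is to 0(W), a W ⇒ L
n=2: can move to 1, which is L ⇒ W
n=3: can move to 1, which is L ⇒ W
n=4: can move to 1, which is L ⇒ W
n=5: moves to 4(W), 3(W), 2(W), 0(W); every one is W ⇒ L
n=6: can move to 5, which is L ⇒ W
n=7: can move to 5, which is L ⇒ W
n=8: can move to 5, which is L ⇒ W
The starting position 8 is W: the player to move should remove 3, leaving 5, handing over an L position.

The first player wins.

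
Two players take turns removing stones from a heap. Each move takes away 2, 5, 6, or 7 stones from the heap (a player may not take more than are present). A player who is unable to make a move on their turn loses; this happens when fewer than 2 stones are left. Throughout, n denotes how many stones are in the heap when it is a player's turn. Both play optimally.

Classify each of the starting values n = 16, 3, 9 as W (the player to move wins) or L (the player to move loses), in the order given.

Classify positions by backward induction: terminal positions (no move available) are L. From any other position, the mover wins iff some move reaches an L.
n=0: no move → L
n=1: no move → L
n=2: →0(L), so W
n=3: →1(L), so W
n=4: →2(W) only, which is W, so L
n=5: →0(L), so W
n=6: →4(L), so W
n=7: →1(L), so W
n=8: →1(L), so W
n=9: →4(L), so W
n=10: →4(L), so W
n=11: →4(L), so W
n=12: →10(W), 7(W), 6(W), 5(W) — all W, so L
n=13: →11(W), 8(W), 7(W), 6(W) — all W, so L
n=14: →12(L), so W
n=15: →13(L), so W
n=16: →14(W), 11(W), 10(W), 9(W) — all W, so L

16: L, 3: W, 9: W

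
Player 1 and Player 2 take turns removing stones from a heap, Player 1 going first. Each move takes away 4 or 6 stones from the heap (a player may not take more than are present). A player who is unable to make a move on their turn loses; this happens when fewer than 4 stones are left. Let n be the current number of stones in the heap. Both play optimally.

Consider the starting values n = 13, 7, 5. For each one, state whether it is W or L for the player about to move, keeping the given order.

13: L, 7: W, 5: W

Compute win/loss labels from the base case upward. A position with no move is L. Any other position is W if it can reach an L in one move, else L.
n=0: no move → L
n=1: no move → L
n=2: no move → L
n=3: no move → L
n=4: can move to 0, which is L ⇒ W
n=5: can move to 1, which is L ⇒ W
n=6: can move to 2, which is L ⇒ W
n=7: can move to 3, which is L ⇒ W
n=8: can move to 2, which is L ⇒ W
n=9: can move to 3, which is L ⇒ W
n=10: moves to 6(W), 4(W); every one is W ⇒ L
n=11: moves to 7(W), 5(W); every one is W ⇒ L
n=12: moves to 8(W), 6(W); every one is W ⇒ L
n=13: moves to 9(W), 7(W); every one is W ⇒ L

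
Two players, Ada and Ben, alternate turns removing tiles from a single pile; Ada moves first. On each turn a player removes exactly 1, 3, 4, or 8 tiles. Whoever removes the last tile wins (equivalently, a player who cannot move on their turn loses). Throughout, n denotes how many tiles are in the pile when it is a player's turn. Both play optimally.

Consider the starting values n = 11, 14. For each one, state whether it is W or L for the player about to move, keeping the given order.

11: W, 14: L

Use the standard recursion: the mover loses at a terminal position; elsewhere, the mover wins exactly when some move hands the opponent an L position.
n=0: no move → L
n=1: →0(L), so W
n=2: →1(W) only, which is W, so L
n=3: →2(L), so W
n=4: →0(L), so W
n=5: →2(L), so W
n=6: →2(L), so W
n=7: →6(W), 4(W), 3(W) — all W, so L
n=8: →7(L), so W
n=9: →8(W), 6(W), 5(W), 1(W) — all W, so L
n=10: →9(L), so W
n=11: →7(L), so W
n=12: →9(L), so W
n=13: →9(L), so W
n=14: →13(W), 11(W), 10(W), 6(W) — all W, so L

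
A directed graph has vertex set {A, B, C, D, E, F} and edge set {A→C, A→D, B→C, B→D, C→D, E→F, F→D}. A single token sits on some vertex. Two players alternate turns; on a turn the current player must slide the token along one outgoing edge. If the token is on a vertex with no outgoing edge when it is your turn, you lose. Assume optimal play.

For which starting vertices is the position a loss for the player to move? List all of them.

Positions with no move are L. A position that does have a move is losing for the player to move precisely when every available move leads to a winning position for the opponent. Fill in the labels:
Every edge goes from a vertex to one that appears earlier in the order D, C, B, F, E, A, so processing vertices in that order labels each vertex after all of its successors.
D: no outgoing edge → L
C: W (go to D, an L position)
B: W (go to D, an L position)
F: W (go to D, an L position)
E: L (sole option F(W) is W)
A: W (go to D, an L position)
The losing starting vertices are exactly the entries labelled L in this table (2 of them).

D, E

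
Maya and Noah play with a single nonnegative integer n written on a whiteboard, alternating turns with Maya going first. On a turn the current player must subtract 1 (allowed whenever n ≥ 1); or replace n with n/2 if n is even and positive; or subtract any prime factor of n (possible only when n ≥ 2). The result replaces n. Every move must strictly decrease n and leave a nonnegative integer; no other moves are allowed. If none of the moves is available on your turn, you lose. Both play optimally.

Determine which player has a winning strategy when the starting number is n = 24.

Work bottom-up. With no move the player to move loses. Otherwise the position is W if at least one move leads to an L position for the opponent, and L if every move leads to a W.
n=0: no move → L
n=1: can move to 0, which is L ⇒ W
n=2: can move to 0, which is L ⇒ W
n=3: can move to 0, which is L ⇒ W
n=4: moves to 2(W), 3(W); every one is W ⇒ L
n=5: can move to 0, which is L ⇒ W
n=6: can move to 4, which is L ⇒ W
n=7: can move to 0, which is L ⇒ W
n=8: can move to 4, which is L ⇒ W
n=9: moves to 6(W), 8(W); every one is W ⇒ L
n=10: can move to 9, which is L ⇒ W
n=11: can move to 0, which is L ⇒ W
n=12: can move to 9, which is L ⇒ W
n=13: can move to 0, which is L ⇒ W
n=14: moves to 7(W), 12(W), 13(W); every one is W ⇒ L
n=15: can move to 14, which is L ⇒ W
n=16: can move to 14, which is L ⇒ W
n=17: can move to 0, which is L ⇒ W
n=18: can move to 9, which is L ⇒ W
n=19: can move to 0, which is L ⇒ W
n=20: moves to 10(W), 15(W), 18(W), 19(W); every one is W ⇒ L
n=21: can move to 14, which is L ⇒ W
n=22: can move to 20, which is L ⇒ W
n=23: can move to 0, which is L ⇒ W
n=24: moves to 12(W), 21(W), 22(W), 23(W); every one is W ⇒ L
Every move from 24 reaches a W position, so the mover loses.

Noah wins.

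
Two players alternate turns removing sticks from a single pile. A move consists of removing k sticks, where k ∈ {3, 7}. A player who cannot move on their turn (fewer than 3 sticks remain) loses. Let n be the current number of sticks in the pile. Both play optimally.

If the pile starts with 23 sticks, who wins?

Use the standard recursion: the mover loses at a terminal position; elsewhere, the mover wins exactly when some move hands the opponent an L position.
n=0: no move → L
n=1: no move → L
n=2: no move → L
n=3: reaches L-position 0 → W
n=4: reaches L-position 1 → W
n=5: reaches L-position 2 → W
n=6: only reaches 3(W), which is W → L
n=7: reaches L-position 0 → W
n=8: reaches L-position 1 → W
n=9: reaches L-position 6 → W
n=10: only reaches 7(W), 3(W), all W → L
n=11: only reaches 8(W), 4(W), all W → L
n=12: only reaches 9(W), 5(W), all W → L
n=13: reaches L-position 10 → W
n=14: reaches L-position 11 → W
n=15: reaches L-position 12 → W
n=16: only reaches 13(W), 9(W), all W → L
n=17: reaches L-position 10 → W
n=18: reaches L-position 11 → W
n=19: reaches L-position 16 → W
n=20: only reaches 17(W), 13(W), all W → L
n=21: only reaches 18(W), 14(W), all W → L
n=22: only reaches 19(W), 15(W), all W → L
n=23: reaches L-position 20 → W
From 23 the player to move can remove 3, leaving 20, reaching an L position.

The first player wins.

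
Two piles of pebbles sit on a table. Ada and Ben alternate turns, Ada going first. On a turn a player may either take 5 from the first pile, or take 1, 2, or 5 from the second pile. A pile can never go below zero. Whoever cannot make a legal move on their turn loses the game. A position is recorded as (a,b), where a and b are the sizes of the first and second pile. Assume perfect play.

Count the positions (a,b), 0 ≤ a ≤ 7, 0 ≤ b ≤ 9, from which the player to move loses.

Build the W/L table. Terminal = L. A non-terminal position is W if it has a move to some L; otherwise it is L.
Every move lowers a or b (never raises either), so fill the grid row by row in increasing a, and left to right within a row: each cell's successors are then already labelled.
      b=0  b=1  b=2  b=3  b=4  b=5  b=6  b=7  b=8  b=9
a=0:    L    W    W    L    W    W    L    W    W    L
a=1:    L    W    W    L    W    W    L    W    W    L
a=2:    L    W    W    L    W    W    L    W    W    L
a=3:    L    W    W    L    W    W    L    W    W    L
a=4:    L    W    W    L    W    W    L    W    W    L
a=5:    W    L    W    W    L    W    W    L    W    W
a=6:    W    L    W    W    L    W    W    L    W    W
a=7:    W    L    W    W    L    W    W    L    W    W
Cells with no legal move (terminal, hence L): (0,0), (1,0), (2,0), (3,0), (4,0).
The remaining L cells, each justified by listing all of its moves:
(0,3): L (options (0,2)(W), (0,1)(W) are all W)
(0,6): L (options (0,5)(W), (0,4)(W), (0,1)(W) are all W)
(0,9): L (options (0,8)(W), (0,7)(W), (0,4)(W) are all W)
(1,3): L (options (1,2)(W), (1,1)(W) are all W)
(1,6): L (options (1,5)(W), (1,4)(W), (1,1)(W) are all W)
(1,9): L (options (1,8)(W), (1,7)(W), (1,4)(W) are all W)
(2,3): L (options (2,2)(W), (2,1)(W) are all W)
(2,6): L (options (2,5)(W), (2,4)(W), (2,1)(W) are all W)
(2,9): L (options (2,8)(W), (2,7)(W), (2,4)(W) are all W)
(3,3): L (options (3,2)(W), (3,1)(W) are all W)
(3,6): L (options (3,5)(W), (3,4)(W), (3,1)(W) are all W)
(3,9): L (options (3,8)(W), (3,7)(W), (3,4)(W) are all W)
(4,3): L (options (4,2)(W), (4,1)(W) are all W)
(4,6): L (options (4,5)(W), (4,4)(W), (4,1)(W) are all W)
(4,9): L (options (4,8)(W), (4,7)(W), (4,4)(W) are all W)
(5,1): L (options (0,1)(W), (5,0)(W) are all W)
(5,4): L (options (0,4)(W), (5,3)(W), (5,2)(W) are all W)
(5,7): L (options (0,7)(W), (5,6)(W), (5,5)(W), (5,2)(W) are all W)
(6,1): L (options (1,1)(W), (6,0)(W) are all W)
(6,4): L (options (1,4)(W), (6,3)(W), (6,2)(W) are all W)
(6,7): L (options (1,7)(W), (6,6)(W), (6,5)(W), (6,2)(W) are all W)
(7,1): L (options (2,1)(W), (7,0)(W) are all W)
(7,4): L (options (2,4)(W), (7,3)(W), (7,2)(W) are all W)
(7,7): L (options (2,7)(W), (7,6)(W), (7,5)(W), (7,2)(W) are all W)
Every other cell has at least one move into one of the L cells above, so it is W.
L cells per row: a=0: 4, a=1: 4, a=2: 4, a=3: 4, a=4: 4, a=5: 3, a=6: 3, a=7: 3; total 29.

29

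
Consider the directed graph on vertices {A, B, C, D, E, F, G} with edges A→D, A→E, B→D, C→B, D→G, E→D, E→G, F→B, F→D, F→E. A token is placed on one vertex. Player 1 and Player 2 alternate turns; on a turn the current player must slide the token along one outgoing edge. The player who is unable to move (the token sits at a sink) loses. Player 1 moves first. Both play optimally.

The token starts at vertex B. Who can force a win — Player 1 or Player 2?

Player 2 wins.

Classify positions by backward induction: terminal positions (no move available) are L. From any other position, the mover wins iff some move reaches an L.
Every edge goes from a vertex to one that appears earlier in the order G, D, B, E, C, F, A, so processing vertices in that order labels each vertex after all of its successors.
G: no outgoing edge → L
D: can move to G, which is L ⇒ W
B: the only move is to D(W), a W ⇒ L
E: can move to G, which is L ⇒ W
C: can move to B, which is L ⇒ W
F: can move to B, which is L ⇒ W
A: moves to E(W), D(W); every one is W ⇒ L
The starting position B is L: whatever Player 1 does, the opponent receives a W position.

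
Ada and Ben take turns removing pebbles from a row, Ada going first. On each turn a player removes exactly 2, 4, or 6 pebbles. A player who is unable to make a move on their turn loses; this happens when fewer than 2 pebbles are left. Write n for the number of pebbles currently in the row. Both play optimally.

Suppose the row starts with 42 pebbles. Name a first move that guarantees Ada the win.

Compute win/loss labels from the base case upward. A position with no move is L. Any other position is W if it can reach an L in one move, else L.
n=0: no move → L
n=1: no move → L
n=2: reaches L-position 0 → W
n=3: reaches L-position 1 → W
n=4: reaches L-position 0 → W
n=5: reaches L-position 1 → W
n=6: reaches L-position 0 → W
n=7: reaches L-position 1 → W
n=8: only reaches 6(W), 4(W), 2(W), all W → L
n=9: only reaches 7(W), 5(W), 3(W), all W → L
n=10: reaches L-position 8 → W
n=11: reaches L-position 9 → W
n=12: reaches L-position 8 → W
n=13: reaches L-position 9 → W
n=14: reaches L-position 8 → W
n=15: reaches L-position 9 → W
n=16: only reaches 14(W), 12(W), 10(W), all W → L
n=17: only reaches 15(W), 13(W), 11(W), all W → L
n=18: reaches L-position 16 → W
n=19: reaches L-position 17 → W
n=20: reaches L-position 16 → W
n=21: reaches L-position 17 → W
n=22: reaches L-position 16 → W
n=23: reaches L-position 17 → W
n=24: only reaches 22(W), 20(W), 18(W), all W → L
n=25: only reaches 23(W), 21(W), 19(W), all W → L
n=26: reaches L-position 24 → W
n=27: reaches L-position 25 → W
n=28: reaches L-position 24 → W
n=29: reaches L-position 25 → W
n=30: reaches L-position 24 → W
n=31: reaches L-position 25 → W
n=32: only reaches 30(W), 28(W), 26(W), all W → L
n=33: only reaches 31(W), 29(W), 27(W), all W → L
n=34: reaches L-position 32 → W
n=35: reaches L-position 33 → W
n=36: reaches L-position 32 → W
n=37: reaches L-position 33 → W
n=38: reaches L-position 32 → W
n=39: reaches L-position 33 → W
n=40: only reaches 38(W), 36(W), 34(W), all W → L
n=41: only reaches 39(W), 37(W), 35(W), all W → L
n=42: reaches L-position 40 → W
From 42, the L positions reachable in one move are: 40.

Remove 2, leaving 40.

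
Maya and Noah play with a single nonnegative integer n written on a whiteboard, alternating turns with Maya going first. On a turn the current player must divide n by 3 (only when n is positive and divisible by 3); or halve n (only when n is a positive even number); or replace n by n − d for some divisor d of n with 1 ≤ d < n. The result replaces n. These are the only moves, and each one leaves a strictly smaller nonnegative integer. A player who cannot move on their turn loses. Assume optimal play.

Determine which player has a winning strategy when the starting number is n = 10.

Maya wins.

Work bottom-up. With no move the player to move loses. Otherwise the position is W if at least one move leads to an L position for the opponent, and L if every move leads to a W.
n=0: no move → L
n=1: no move → L
n=2: reaches L-position 1 → W
n=3: reaches L-position 1 → W
n=4: only reaches 2(W), 3(W), all W → L
n=5: reaches L-position 4 → W
n=6: reaches L-position 4 → W
n=7: only reaches 6(W), which is W → L
n=8: reaches L-position 4 → W
n=9: only reaches 3(W), 6(W), 8(W), all W → L
n=10: reaches L-position 9 → W
The starting position 10 is W: Maya should move to 9, handing over an L position.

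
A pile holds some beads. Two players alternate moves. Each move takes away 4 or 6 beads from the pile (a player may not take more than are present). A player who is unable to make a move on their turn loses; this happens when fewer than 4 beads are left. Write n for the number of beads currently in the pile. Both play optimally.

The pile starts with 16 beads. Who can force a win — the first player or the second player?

The first player wins.

Label each position W (a win for the player to move) or L (a loss). A position with no legal move is L; any other position is W exactly when some move reaches an L, and L when every move reaches a W.
n=0: no move → L
n=1: no move → L
n=2: no move → L
n=3: no move → L
n=4: can move to 0, which is L ⇒ W
n=5: can move to 1, which is L ⇒ W
n=6: can move to 2, which is L ⇒ W
n=7: can move to 3, which is L ⇒ W
n=8: can move to 2, which is L ⇒ W
n=9: can move to 3, which is L ⇒ W
n=10: moves to 6(W), 4(W); every one is W ⇒ L
n=11: moves to 7(W), 5(W); every one is W ⇒ L
n=12: moves to 8(W), 6(W); every one is W ⇒ L
n=13: moves to 9(W), 7(W); every one is W ⇒ L
n=14: can move to 10, which is L ⇒ W
n=15: can move to 11, which is L ⇒ W
n=16: can move to 12, which is L ⇒ W
From 16 the player to move can remove 4, leaving 12, reaching an L position.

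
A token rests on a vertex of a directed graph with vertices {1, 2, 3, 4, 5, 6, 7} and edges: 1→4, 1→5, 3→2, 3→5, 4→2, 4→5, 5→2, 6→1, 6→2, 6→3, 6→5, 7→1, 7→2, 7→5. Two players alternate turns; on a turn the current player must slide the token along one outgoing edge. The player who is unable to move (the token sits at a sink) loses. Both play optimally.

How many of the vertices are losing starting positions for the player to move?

2

Build the W/L table. Terminal = L. A non-terminal position is W if it has a move to some L; otherwise it is L.
Every edge goes from a vertex to one that appears earlier in the order 2, 5, 3, 4, 1, 7, 6, so processing vertices in that order labels each vertex after all of its successors.
2: no outgoing edge → L
5: can move to 2, which is L ⇒ W
3: can move to 2, which is L ⇒ W
4: can move to 2, which is L ⇒ W
1: moves to 4(W), 5(W); every one is W ⇒ L
7: can move to 1, which is L ⇒ W
6: can move to 1, which is L ⇒ W
The L vertices are 1, 2; that is 2 in all.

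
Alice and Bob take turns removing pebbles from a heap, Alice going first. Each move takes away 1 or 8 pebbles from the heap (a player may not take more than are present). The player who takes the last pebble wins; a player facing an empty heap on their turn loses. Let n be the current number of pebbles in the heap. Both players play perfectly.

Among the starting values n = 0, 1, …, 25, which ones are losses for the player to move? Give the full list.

Label each position W (a win for the player to move) or L (a loss). A position with no legal move is L; any other position is W exactly when some move reaches an L, and L when every move reaches a W.
n=0: no move → L
n=1: reaches L-position 0 → W
n=2: only reaches 1(W), which is W → L
n=3: reaches L-position 2 → W
n=4: only reaches 3(W), which is W → L
n=5: reaches L-position 4 → W
n=6: only reaches 5(W), which is W → L
n=7: reaches L-position 6 → W
n=8: reaches L-position 0 → W
n=9: only reaches 8(W), 1(W), all W → L
n=10: reaches L-position 9 → W
n=11: only reaches 10(W), 3(W), all W → L
n=12: reaches L-position 11 → W
n=13: only reaches 12(W), 5(W), all W → L
n=14: reaches L-position 13 → W
n=15: only reaches 14(W), 7(W), all W → L
n=16: reaches L-position 15 → W
n=17: reaches L-position 9 → W
n=18: only reaches 17(W), 10(W), all W → L
n=19: reaches L-position 18 → W
n=20: only reaches 19(W), 12(W), all W → L
n=21: reaches L-position 20 → W
n=22: only reaches 21(W), 14(W), all W → L
n=23: reaches L-position 22 → W
n=24: only reaches 23(W), 16(W), all W → L
n=25: reaches L-position 24 → W
Reading off the rows marked L gives the requested list; there are 12 such values of n.

0, 2, 4, 6, 9, 11, 13, 15, 18, 20, 22, 24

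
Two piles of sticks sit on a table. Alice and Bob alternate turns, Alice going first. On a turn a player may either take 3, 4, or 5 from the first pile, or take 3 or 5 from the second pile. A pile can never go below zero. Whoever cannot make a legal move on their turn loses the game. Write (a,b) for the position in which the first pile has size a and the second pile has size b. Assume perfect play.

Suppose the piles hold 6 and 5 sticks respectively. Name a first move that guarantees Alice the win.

Classify positions by backward induction: terminal positions (no move available) are L. From any other position, the mover wins iff some move reaches an L.
No move ever increases a pile, so every position that can arise here has a ≤ 6 and b ≤ 5; it is enough to label the cells with 0 ≤ a ≤ 6 and 0 ≤ b ≤ 5.
Every move lowers a or b (never raises either), so fill the grid row by row in increasing a, and left to right within a row: each cell's successors are then already labelled.
      b=0  b=1  b=2  b=3  b=4  b=5
a=0:    L    L    L    W    W    W
a=1:    L    L    L    W    W    W
a=2:    L    L    L    W    W    W
a=3:    W    W    W    L    L    L
a=4:    W    W    W    L    L    L
a=5:    W    W    W    L    L    L
a=6:    W    W    W    W    W    W
Cells with no legal move (terminal, hence L): (0,0), (0,1), (0,2), (1,0), (1,1), (1,2), (2,0), (2,1), (2,2).
The remaining L cells, each justified by listing all of its moves:
(3,3): →(0,3)(W), (3,0)(W) — all W, so L
(3,4): →(0,4)(W), (3,1)(W) — all W, so L
(3,5): →(0,5)(W), (3,2)(W), (3,0)(W) — all W, so L
(4,3): →(1,3)(W), (0,3)(W), (4,0)(W) — all W, so L
(4,4): →(1,4)(W), (0,4)(W), (4,1)(W) — all W, so L
(4,5): →(1,5)(W), (0,5)(W), (4,2)(W), (4,0)(W) — all W, so L
(5,3): →(2,3)(W), (1,3)(W), (0,3)(W), (5,0)(W) — all W, so L
(5,4): →(2,4)(W), (1,4)(W), (0,4)(W), (5,1)(W) — all W, so L
(5,5): →(2,5)(W), (1,5)(W), (0,5)(W), (5,2)(W), (5,0)(W) — all W, so L
Every other cell has at least one move into one of the L cells above, so it is W.
From (6,5), the L positions reachable in one move are: (3,5).

Move to (3,5).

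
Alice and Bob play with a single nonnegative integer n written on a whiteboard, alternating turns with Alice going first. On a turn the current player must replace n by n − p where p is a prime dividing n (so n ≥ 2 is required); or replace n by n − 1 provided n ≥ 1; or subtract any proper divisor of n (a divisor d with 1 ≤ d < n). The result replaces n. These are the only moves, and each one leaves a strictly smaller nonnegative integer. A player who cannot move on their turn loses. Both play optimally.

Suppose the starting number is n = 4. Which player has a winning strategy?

Classify positions by backward induction: terminal positions (no move available) are L. From any other position, the mover wins iff some move reaches an L.
n=0: no move → L
n=1: reaches L-position 0 → W
n=2: reaches L-position 0 → W
n=3: reaches L-position 0 → W
n=4: only reaches 2(W), 3(W), all W → L
Every move from 4 reaches a W position, so the mover loses.

Bob wins.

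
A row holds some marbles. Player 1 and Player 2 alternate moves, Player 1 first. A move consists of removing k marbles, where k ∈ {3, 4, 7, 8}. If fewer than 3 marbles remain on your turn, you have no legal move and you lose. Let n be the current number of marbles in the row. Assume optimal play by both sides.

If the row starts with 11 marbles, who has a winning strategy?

Compute win/loss labels from the base case upward. A position with no move is L. Any other position is W if it can reach an L in one move, else L.
n=0: no move → L
n=1: no move → L
n=2: no move → L
n=3: W (go to 0, an L position)
n=4: W (go to 1, an L position)
n=5: W (go to 2, an L position)
n=6: W (go to 2, an L position)
n=7: W (go to 0, an L position)
n=8: W (go to 1, an L position)
n=9: W (go to 2, an L position)
n=10: W (go to 2, an L position)
n=11: L (options 8(W), 7(W), 4(W), 3(W) are all W)
The starting position 11 is L: whatever Player 1 does, the opponent receives a W position.

Player 2 wins.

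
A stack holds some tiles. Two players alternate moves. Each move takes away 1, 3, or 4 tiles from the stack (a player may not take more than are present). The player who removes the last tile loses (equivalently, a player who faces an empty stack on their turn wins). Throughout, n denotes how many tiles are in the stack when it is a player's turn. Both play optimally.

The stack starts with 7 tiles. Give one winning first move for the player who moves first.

Remove 4, leaving 3.

Build the W/L table. Terminal = W. A non-terminal position is W if it has a move to some L; otherwise it is L.
n=0: no move; the opponent has just taken the last tile and therefore loses → W
n=1: L (sole option 0(W) is W)
n=2: W (go to 1, an L position)
n=3: L (options 2(W), 0(W) are all W)
n=4: W (go to 3, an L position)
n=5: W (go to 1, an L position)
n=6: W (go to 3, an L position)
n=7: W (go to 3, an L position)
From 7, the L positions reachable in one move are: 3.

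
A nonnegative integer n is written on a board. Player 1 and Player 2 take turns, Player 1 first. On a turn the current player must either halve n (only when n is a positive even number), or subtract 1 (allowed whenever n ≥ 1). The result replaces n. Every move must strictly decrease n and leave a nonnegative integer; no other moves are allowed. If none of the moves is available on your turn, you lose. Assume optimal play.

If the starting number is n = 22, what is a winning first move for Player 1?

Move to 11.

Label each position W (a win for the player to move) or L (a loss). A position with no legal move is L; any other position is W exactly when some move reaches an L, and L when every move reaches a W.
n=0: no move → L
n=1: →0(L), so W
n=2: →1(W) only, which is W, so L
n=3: →2(L), so W
n=4: →2(L), so W
n=5: →4(W) only, which is W, so L
n=6: →5(L), so W
n=7: →6(W) only, which is W, so L
n=8: →7(L), so W
n=9: →8(W) only, which is W, so L
n=10: →5(L), so W
n=11: →10(W) only, which is W, so L
n=12: →11(L), so W
n=13: →12(W) only, which is W, so L
n=14: →7(L), so W
n=15: →14(W) only, which is W, so L
n=16: →15(L), so W
n=17: →16(W) only, which is W, so L
n=18: →9(L), so W
n=19: →18(W) only, which is W, so L
n=20: →19(L), so W
n=21: →20(W) only, which is W, so L
n=22: →11(L), so W
From 22, the L positions reachable in one move are: 11, 21. Any move reaching one of these is winning.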